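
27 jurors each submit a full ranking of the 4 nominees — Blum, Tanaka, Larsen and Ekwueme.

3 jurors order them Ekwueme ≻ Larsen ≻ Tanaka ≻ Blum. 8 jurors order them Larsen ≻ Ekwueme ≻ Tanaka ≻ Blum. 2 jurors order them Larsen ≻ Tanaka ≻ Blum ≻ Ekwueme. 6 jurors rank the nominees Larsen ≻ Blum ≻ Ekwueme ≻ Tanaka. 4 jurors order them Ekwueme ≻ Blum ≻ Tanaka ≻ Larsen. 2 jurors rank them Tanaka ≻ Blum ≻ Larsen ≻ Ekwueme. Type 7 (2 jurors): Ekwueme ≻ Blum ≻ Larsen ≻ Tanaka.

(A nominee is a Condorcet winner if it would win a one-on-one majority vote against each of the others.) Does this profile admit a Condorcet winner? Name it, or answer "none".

Larsen

Check each pair by majority over 27 ballots:
Blum vs Tanaka: 6+4+2 = 12 for Blum, 15 for Tanaka — Tanaka by 15–12.
Blum vs Larsen: 8 to 19, Larsen.
Blum vs Ekwueme: 2+6+2 = 10 for Blum, 17 for Ekwueme — Ekwueme by 17–10.
Tanaka vs Larsen: 4+2 = 6 for Tanaka, 21 for Larsen — Larsen by 21–6.
Tanaka vs Ekwueme: Tanaka is ranked higher on 2+2 = 4 ballots, Ekwueme on 23. Ekwueme wins 23–4.
Larsen vs Ekwueme: 8+2+6+2 = 18 for Larsen, 9 for Ekwueme — Larsen by 18–9.
Larsen defeats every rival head-to-head and is the Condorcet winner.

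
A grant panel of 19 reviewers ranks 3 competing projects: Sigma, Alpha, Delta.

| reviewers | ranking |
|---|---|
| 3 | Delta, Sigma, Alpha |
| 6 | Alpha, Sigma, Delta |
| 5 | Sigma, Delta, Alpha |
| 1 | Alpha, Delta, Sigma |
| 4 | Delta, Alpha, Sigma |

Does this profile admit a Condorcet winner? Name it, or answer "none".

Pairwise majorities:
Sigma vs Alpha: 3+5 = 8 for Sigma, 11 for Alpha — Alpha by 11–8.
Sigma vs Delta: 11 to 8, Sigma.
Alpha vs Delta: 6+1 = 7 for Alpha, 12 for Delta — Delta by 12–7.
No project is unbeaten: Sigma loses to Alpha; Alpha loses to Delta; Delta loses to Sigma. In particular Sigma > Delta > Alpha > Sigma is a majority cycle — no Condorcet winner exists.

none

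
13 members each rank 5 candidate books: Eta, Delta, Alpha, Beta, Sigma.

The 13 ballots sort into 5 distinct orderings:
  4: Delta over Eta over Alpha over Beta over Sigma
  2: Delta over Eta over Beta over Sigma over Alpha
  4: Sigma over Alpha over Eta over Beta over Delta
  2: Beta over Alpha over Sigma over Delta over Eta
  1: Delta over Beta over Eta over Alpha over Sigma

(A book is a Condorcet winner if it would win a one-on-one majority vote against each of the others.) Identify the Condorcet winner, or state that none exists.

Check each pair by majority over 13 ballots:
Eta–Delta: Delta 9–4.
Eta vs Alpha: 7 to 6, Eta.
Eta–Beta: Eta 10–3.
Eta–Sigma: Eta 7–6.
Delta vs Alpha: Delta, 7–6.
Delta vs Beta: Delta, 7–6.
Delta vs Sigma: Delta, 7–6.
Alpha–Beta: Alpha 8–5.
Alpha vs Sigma: Alpha is ranked higher on 4+2+1 = 7 ballots, Sigma on 6. Alpha wins 7–6.
Beta vs Sigma: Beta wins 9–4.
Delta wins every pairwise contest, so Delta is the Condorcet winner.

Delta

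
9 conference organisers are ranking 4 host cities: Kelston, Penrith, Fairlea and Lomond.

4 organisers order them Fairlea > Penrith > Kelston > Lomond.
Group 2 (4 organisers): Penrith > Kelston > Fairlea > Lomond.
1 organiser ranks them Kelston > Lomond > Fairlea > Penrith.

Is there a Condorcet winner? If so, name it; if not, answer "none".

none

Pairwise majorities:
Kelston vs Penrith: 1 for Kelston, 8 for Penrith — Penrith by 8–1.
Kelston vs Fairlea: 5 to 4, Kelston.
Kelston vs Lomond: 9 to 0, Kelston.
Penrith vs Fairlea: Penrith is ranked higher on 4 ballots, Fairlea on 5. Fairlea wins 5–4.
Penrith vs Lomond: 4+4 = 8 for Penrith, 1 for Lomond — Penrith by 8–1.
Fairlea vs Lomond: Fairlea preferred on 4+4 = 8 ballots; Fairlea wins 8–1.
No city is unbeaten: Kelston loses to Penrith; Penrith loses to Fairlea; Fairlea loses to Kelston; Lomond loses to Kelston. In particular Kelston → Fairlea → Penrith → Kelston is a majority cycle — no Condorcet winner exists.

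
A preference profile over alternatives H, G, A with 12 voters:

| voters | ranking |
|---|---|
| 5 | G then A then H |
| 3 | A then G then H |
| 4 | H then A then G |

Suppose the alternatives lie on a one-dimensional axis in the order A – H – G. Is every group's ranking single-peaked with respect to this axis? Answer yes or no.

Axis positions: A=1, H=2, G=3.
Group 1: ranking walks positions 3-1-2; A is ranked above H even though H lies between A and the peak G on the axis — preferences dip and rise again. Not single-peaked.
Group 2: ranking walks positions 1-3-2; G is ranked above H even though H lies between G and the peak A on the axis — preferences dip and rise again. Not single-peaked.
Group 3 (peak H at position 2): ranking walks positions 2-1-3, expanding outward from the peak — single-peaked.
Group 1 violates single-peakedness, so the profile is not single-peaked on this axis.

no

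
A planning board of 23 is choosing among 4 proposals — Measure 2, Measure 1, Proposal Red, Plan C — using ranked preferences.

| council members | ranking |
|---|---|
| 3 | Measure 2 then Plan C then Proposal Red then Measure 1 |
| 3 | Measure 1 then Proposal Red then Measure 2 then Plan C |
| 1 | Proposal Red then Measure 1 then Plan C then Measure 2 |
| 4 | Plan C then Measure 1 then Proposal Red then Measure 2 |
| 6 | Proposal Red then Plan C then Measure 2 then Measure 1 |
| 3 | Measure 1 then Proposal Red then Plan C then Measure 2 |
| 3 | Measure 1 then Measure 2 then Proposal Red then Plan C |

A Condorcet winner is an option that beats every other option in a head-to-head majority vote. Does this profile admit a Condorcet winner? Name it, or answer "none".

Head-to-head results (23 council members):
Measure 2 vs Measure 1: 3+6 = 9 for Measure 2, 14 for Measure 1 — Measure 1 by 14–9.
Measure 2 vs Proposal Red: 3+3 = 6 for Measure 2, 17 for Proposal Red — Proposal Red by 17–6.
Measure 2 vs Plan C: Plan C, 14–9.
Measure 1 vs Proposal Red: Measure 1 preferred on 3+4+3+3 = 13 ballots; Measure 1 wins 13–10.
Measure 1–Plan C: Plan C 13–10.
Proposal Red vs Plan C: Proposal Red wins 16–7.
Every option loses at least once (Measure 2 loses to Measure 1; Measure 1 loses to Plan C; Proposal Red loses to Measure 1; Plan C loses to Proposal Red). The majority relation contains the cycle Measure 1 beats Proposal Red beats Plan C beats Measure 1, so there is no Condorcet winner.

none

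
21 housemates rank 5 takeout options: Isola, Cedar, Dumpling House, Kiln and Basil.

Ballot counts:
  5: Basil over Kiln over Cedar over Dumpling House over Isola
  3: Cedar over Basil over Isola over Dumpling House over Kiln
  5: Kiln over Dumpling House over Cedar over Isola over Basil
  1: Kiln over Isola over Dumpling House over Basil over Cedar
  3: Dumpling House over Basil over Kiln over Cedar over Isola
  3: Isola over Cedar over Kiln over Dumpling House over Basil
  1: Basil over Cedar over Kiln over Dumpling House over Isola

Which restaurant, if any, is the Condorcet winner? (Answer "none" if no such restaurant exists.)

Check each pair by majority over 21 ballots:
Isola vs Cedar: Cedar, 17–4.
Isola–Dumpling House: Dumpling House 14–7.
Isola vs Kiln: Kiln, 15–6.
Isola vs Basil: Basil, 12–9.
Cedar–Dumpling House: Cedar 12–9.
Cedar vs Kiln: Kiln, 14–7.
Cedar vs Basil: Cedar wins 11–10.
Dumpling House vs Kiln: Kiln, 15–6.
Dumpling House–Basil: Dumpling House 12–9.
Kiln vs Basil: Basil wins 12–9.
No restaurant is unbeaten: Isola loses to Cedar; Cedar loses to Kiln; Dumpling House loses to Cedar; Kiln loses to Basil; Basil loses to Cedar. In particular Cedar > Basil > Kiln > Cedar is a majority cycle — no Condorcet winner exists.

none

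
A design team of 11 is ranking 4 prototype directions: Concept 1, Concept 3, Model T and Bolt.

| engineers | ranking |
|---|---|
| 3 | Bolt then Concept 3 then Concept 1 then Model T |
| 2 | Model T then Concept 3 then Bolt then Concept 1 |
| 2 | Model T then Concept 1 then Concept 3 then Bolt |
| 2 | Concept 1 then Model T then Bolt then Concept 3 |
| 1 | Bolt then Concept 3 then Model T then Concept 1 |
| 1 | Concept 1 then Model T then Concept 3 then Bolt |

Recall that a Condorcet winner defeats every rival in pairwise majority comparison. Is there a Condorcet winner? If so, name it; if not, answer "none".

Pairwise majorities:
Concept 1 vs Concept 3: 2+2+1 = 5 for Concept 1, 6 for Concept 3 — Concept 3 by 6–5.
Concept 1 vs Model T: 6 to 5, Concept 1.
Concept 1 vs Bolt: Concept 1 is ranked higher on 2+2+1 = 5 ballots, Bolt on 6. Bolt wins 6–5.
Concept 3 vs Model T: Concept 3 preferred on 3+1 = 4 ballots; Model T wins 7–4.
Concept 3 vs Bolt: Bolt wins 6–5.
Model T vs Bolt: Model T, 7–4.
Each design drops at least one matchup (Concept 1 loses to Concept 3; Concept 3 loses to Model T; Model T loses to Concept 1; Bolt loses to Model T); the cycle Concept 1 > Model T > Concept 3 > Concept 1 rules out a Condorcet winner.

none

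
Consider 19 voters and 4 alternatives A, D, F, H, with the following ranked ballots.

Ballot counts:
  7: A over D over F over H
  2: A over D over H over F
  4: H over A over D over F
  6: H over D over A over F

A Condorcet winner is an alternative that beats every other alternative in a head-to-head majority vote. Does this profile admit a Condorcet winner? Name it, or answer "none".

H

Head-to-head results (19 voters):
A–D: A 13–6.
A vs F: A, 19–0.
A vs H: H, 10–9.
D vs F: D wins 19–0.
D vs H: H wins 10–9.
F vs H: H wins 12–7.
H beats each of A, D, F — H is the Condorcet winner.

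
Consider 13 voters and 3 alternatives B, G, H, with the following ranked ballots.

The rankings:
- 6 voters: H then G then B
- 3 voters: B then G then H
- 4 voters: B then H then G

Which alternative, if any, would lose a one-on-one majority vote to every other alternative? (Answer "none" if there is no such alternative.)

G

Pairwise majorities:
B vs G: 3+4 = 7 for B, 6 for G — B by 7–6.
B vs H: B wins 7–6.
G vs H: 3 for G, 10 for H — H by 10–3.
G loses to every other alternative — it is the Condorcet loser.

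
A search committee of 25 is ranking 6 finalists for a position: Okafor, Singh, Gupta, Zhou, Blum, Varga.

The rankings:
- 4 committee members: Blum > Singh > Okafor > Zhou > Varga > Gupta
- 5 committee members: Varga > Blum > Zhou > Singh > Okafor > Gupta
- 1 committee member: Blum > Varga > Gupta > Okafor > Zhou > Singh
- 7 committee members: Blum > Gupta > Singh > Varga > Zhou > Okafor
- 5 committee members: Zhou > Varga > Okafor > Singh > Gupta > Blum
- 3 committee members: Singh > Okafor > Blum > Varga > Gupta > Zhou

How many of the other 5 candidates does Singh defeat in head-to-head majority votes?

4

Singh against each rival (25 committee members):
Singh vs Okafor: Singh wins 19–6.
Singh vs Gupta: Singh preferred on 4+5+5+3 = 17 ballots; Singh wins 17–8.
Singh vs Zhou: Singh wins 14–11.
Singh vs Blum: Blum wins 17–8.
Singh vs Varga: Singh preferred on 4+7+3 = 14 ballots; Singh wins 14–11.
Singh beats Okafor, Gupta, Zhou, Varga; loses to Blum — 4 pairwise wins.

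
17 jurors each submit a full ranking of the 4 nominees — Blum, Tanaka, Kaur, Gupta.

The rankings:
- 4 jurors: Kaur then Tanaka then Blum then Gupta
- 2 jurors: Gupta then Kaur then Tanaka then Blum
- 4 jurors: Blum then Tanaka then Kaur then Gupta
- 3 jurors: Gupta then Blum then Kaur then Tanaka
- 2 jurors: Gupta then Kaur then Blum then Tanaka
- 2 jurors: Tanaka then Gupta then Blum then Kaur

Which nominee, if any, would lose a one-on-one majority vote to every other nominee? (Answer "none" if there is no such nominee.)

none

Pairwise majorities:
Blum–Tanaka: Blum 9–8.
Blum–Kaur: Blum 9–8.
Blum vs Gupta: Gupta, 9–8.
Tanaka vs Kaur: Kaur wins 11–6.
Tanaka–Gupta: Tanaka 10–7.
Kaur vs Gupta: Gupta, 9–8.
Every nominee wins at least one matchup (Blum beats Tanaka; Tanaka beats Gupta; Kaur beats Tanaka; Gupta beats Blum), so there is no Condorcet loser.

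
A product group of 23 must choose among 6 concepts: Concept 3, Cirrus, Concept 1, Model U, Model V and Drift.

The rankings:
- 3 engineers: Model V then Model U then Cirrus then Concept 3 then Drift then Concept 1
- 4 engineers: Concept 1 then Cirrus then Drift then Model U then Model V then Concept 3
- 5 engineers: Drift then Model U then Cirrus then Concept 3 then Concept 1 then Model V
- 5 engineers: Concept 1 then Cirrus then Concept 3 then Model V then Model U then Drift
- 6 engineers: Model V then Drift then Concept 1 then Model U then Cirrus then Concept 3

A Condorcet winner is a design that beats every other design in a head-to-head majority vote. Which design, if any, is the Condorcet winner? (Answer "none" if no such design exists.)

Check each pair by majority over 23 ballots:
Concept 3 vs Cirrus: Cirrus wins 23–0.
Concept 3–Concept 1: Concept 1 15–8.
Concept 3–Model U: Model U 18–5.
Concept 3 vs Model V: Model V, 13–10.
Concept 3 vs Drift: Drift wins 15–8.
Cirrus vs Concept 1: Concept 1 wins 15–8.
Cirrus vs Model U: Model U, 14–9.
Cirrus vs Model V: Cirrus wins 14–9.
Cirrus vs Drift: Cirrus wins 12–11.
Concept 1–Model U: Concept 1 15–8.
Concept 1 vs Model V: Concept 1 wins 14–9.
Concept 1 vs Drift: Drift, 14–9.
Model U vs Model V: Model V, 14–9.
Model U vs Drift: Drift wins 15–8.
Model V vs Drift: Model V, 14–9.
Each design drops at least one matchup (Concept 3 loses to Cirrus; Cirrus loses to Concept 1; Concept 1 loses to Drift; Model U loses to Concept 1; Model V loses to Cirrus; Drift loses to Cirrus); the cycle Cirrus > Model V > Model U > Cirrus rules out a Condorcet winner.

none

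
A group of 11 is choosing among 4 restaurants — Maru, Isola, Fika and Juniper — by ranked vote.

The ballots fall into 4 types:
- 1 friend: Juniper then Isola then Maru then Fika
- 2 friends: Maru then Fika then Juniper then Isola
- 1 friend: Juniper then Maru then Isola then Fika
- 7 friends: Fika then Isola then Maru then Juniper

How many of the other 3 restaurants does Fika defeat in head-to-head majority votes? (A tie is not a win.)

3

Fika against each rival (11 friends):
Fika vs Maru: Fika, 7–4.
Fika vs Isola: Fika, 9–2.
Fika–Juniper: Fika 9–2.
Fika beats Maru, Isola, Juniper — 3 pairwise wins.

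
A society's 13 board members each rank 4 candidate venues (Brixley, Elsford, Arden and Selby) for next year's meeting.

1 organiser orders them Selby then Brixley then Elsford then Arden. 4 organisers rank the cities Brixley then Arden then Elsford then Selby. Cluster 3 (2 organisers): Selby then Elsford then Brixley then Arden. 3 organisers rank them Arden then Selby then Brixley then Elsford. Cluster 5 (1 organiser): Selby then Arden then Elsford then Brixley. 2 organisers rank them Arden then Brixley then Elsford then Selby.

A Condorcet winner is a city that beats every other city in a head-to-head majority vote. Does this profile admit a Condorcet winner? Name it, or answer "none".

none

Pairwise majorities:
Brixley vs Elsford: Brixley wins 10–3.
Brixley–Arden: Brixley 7–6.
Brixley vs Selby: Selby, 7–6.
Elsford–Arden: Arden 10–3.
Elsford vs Selby: Selby, 7–6.
Arden–Selby: Arden 9–4.
Every city loses at least once (Brixley loses to Selby; Elsford loses to Brixley; Arden loses to Brixley; Selby loses to Arden). The majority relation contains the cycle Brixley > Arden > Selby > Brixley, so there is no Condorcet winner.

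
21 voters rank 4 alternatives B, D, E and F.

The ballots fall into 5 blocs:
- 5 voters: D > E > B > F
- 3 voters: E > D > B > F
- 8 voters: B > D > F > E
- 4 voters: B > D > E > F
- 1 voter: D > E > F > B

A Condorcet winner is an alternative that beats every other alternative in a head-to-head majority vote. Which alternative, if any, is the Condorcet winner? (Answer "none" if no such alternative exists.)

Head-to-head results (21 voters):
B vs D: B is ranked higher on 8+4 = 12 ballots, D on 9. B wins 12–9.
B vs E: 8+4 = 12 for B, 9 for E — B by 12–9.
B vs F: B is ranked higher on 5+3+8+4 = 20 ballots, F on 1. B wins 20–1.
D vs E: D wins 18–3.
D vs F: 21 to 0, D.
E vs F: E wins 13–8.
B defeats every rival head-to-head and is the Condorcet winner.

B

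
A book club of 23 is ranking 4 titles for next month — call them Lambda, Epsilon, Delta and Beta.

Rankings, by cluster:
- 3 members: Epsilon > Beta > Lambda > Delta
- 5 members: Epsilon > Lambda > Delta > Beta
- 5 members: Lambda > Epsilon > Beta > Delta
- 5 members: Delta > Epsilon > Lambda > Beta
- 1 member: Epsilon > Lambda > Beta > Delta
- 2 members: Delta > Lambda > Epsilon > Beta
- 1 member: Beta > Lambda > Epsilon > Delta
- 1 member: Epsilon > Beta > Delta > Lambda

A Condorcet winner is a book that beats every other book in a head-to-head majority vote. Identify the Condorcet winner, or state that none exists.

Epsilon

Head-to-head results (23 members):
Lambda vs Epsilon: 8 to 15, Epsilon.
Lambda vs Delta: Lambda preferred on 3+5+5+1+1 = 15 ballots; Lambda wins 15–8.
Lambda vs Beta: 18 to 5, Lambda.
Epsilon vs Delta: Epsilon is ranked higher on 3+5+5+1+1+1 = 16 ballots, Delta on 7. Epsilon wins 16–7.
Epsilon vs Beta: Epsilon wins 22–1.
Delta vs Beta: 12 to 11, Delta.
Epsilon beats each of Lambda, Delta, Beta — Epsilon is the Condorcet winner.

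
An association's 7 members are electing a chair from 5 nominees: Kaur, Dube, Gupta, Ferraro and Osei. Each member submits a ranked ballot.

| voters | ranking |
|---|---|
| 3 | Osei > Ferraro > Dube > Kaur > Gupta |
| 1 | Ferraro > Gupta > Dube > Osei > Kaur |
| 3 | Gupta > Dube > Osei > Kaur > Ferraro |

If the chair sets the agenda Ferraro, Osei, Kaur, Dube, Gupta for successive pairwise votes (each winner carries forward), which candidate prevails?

Round 1: Ferraro vs Osei — 1–6, Osei advances.
Round 2: Osei vs Kaur — 7–0, Osei advances.
Round 3: Osei vs Dube — 3–4, Dube advances.
Round 4: Dube vs Gupta — 3–4, Gupta advances.
Gupta survives the agenda.

Gupta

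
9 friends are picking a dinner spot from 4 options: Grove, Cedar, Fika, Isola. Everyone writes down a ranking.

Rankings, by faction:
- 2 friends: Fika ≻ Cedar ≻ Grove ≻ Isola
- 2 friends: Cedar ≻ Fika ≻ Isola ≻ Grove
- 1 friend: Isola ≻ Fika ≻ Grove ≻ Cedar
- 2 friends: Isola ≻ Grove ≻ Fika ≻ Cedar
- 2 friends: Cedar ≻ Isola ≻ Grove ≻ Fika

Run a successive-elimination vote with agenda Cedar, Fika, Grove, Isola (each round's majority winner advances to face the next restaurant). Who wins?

Isola

Round 1: Cedar vs Fika — 4–5, Fika advances.
Round 2: Fika vs Grove — 5–4, Fika advances.
Round 3: Fika vs Isola — 4–5, Isola advances.
The agenda winner is Isola.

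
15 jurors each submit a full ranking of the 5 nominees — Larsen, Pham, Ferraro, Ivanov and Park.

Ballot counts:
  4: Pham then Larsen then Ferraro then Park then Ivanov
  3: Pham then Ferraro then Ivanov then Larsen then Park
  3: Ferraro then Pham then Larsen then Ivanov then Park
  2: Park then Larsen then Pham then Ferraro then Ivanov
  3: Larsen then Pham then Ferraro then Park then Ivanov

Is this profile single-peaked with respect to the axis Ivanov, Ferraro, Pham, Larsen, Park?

Axis positions: Ivanov=1, Ferraro=2, Pham=3, Larsen=4, Park=5.
Ballot type 1 (peak Pham at position 3): ranking walks positions 3-4-2-5-1, expanding outward from the peak — single-peaked.
Ballot type 2 (peak Pham at position 3): ranking walks positions 3-2-1-4-5, expanding outward from the peak — single-peaked.
Ballot type 3 (peak Ferraro at position 2): ranking walks positions 2-3-4-1-5, expanding outward from the peak — single-peaked.
Ballot type 4 (peak Park at position 5): ranking walks positions 5-4-3-2-1, expanding outward from the peak — single-peaked.
Ballot type 5 (peak Larsen at position 4): ranking walks positions 4-3-2-5-1, expanding outward from the peak — single-peaked.
Every ranking is single-peaked on this axis.

yes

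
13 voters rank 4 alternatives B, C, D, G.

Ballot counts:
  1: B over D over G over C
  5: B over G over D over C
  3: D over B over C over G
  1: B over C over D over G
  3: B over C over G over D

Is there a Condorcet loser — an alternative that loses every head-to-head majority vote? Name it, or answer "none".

none

Head-to-head results (13 voters):
B vs C: B, 13–0.
B vs D: B is ranked higher on 1+5+1+3 = 10 ballots, D on 3. B wins 10–3.
B vs G: B preferred on 1+5+3+1+3 = 13 ballots; B wins 13–0.
C–D: D 9–4.
C vs G: C is ranked higher on 3+1+3 = 7 ballots, G on 6. C wins 7–6.
D vs G: D preferred on 1+3+1 = 5 ballots; G wins 8–5.
Every alternative wins at least one matchup (B beats C; C beats G; D beats C; G beats D), so there is no Condorcet loser.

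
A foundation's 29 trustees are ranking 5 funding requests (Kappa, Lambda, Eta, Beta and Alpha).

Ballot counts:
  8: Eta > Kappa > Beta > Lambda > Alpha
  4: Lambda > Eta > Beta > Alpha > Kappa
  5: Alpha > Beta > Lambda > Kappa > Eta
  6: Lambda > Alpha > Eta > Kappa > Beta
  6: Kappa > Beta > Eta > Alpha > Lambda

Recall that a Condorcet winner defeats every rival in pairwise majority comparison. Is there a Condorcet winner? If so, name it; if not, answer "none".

Head-to-head results (29 reviewers):
Kappa vs Lambda: Lambda, 15–14.
Kappa vs Eta: Eta wins 18–11.
Kappa vs Beta: Kappa, 20–9.
Kappa vs Alpha: Alpha, 15–14.
Lambda vs Eta: Lambda wins 15–14.
Lambda vs Beta: Beta, 19–10.
Lambda vs Alpha: Lambda, 18–11.
Eta vs Beta: Eta wins 18–11.
Eta–Alpha: Eta 18–11.
Beta vs Alpha: Beta, 18–11.
Every project loses at least once (Kappa loses to Lambda; Lambda loses to Beta; Eta loses to Lambda; Beta loses to Kappa; Alpha loses to Lambda). The majority relation contains the cycle Kappa beats Beta beats Lambda beats Kappa, so there is no Condorcet winner.

none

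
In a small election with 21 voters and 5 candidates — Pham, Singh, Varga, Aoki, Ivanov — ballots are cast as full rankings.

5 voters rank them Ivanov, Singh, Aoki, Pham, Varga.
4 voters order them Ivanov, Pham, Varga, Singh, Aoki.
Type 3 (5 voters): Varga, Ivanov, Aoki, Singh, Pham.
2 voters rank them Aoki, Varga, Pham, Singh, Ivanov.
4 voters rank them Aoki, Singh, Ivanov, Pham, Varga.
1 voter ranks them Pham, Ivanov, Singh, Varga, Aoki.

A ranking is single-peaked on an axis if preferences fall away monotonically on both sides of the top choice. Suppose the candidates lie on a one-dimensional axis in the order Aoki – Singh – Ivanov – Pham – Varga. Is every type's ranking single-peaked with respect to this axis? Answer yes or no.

Axis positions: Aoki=1, Singh=2, Ivanov=3, Pham=4, Varga=5.
Type 1 (peak Ivanov at position 3): ranking walks positions 3-2-1-4-5, expanding outward from the peak — single-peaked.
Type 2 (peak Ivanov at position 3): ranking walks positions 3-4-5-2-1, expanding outward from the peak — single-peaked.
Type 3: ranking walks positions 5-3-1-2-4; Ivanov is ranked above Pham even though Pham lies between Ivanov and the peak Varga on the axis — preferences dip and rise again. Not single-peaked.
Type 4: ranking walks positions 1-5-4-2-3; Varga is ranked above Singh even though Singh lies between Varga and the peak Aoki on the axis — preferences dip and rise again. Not single-peaked.
Type 5 (peak Aoki at position 1): ranking walks positions 1-2-3-4-5, expanding outward from the peak — single-peaked.
Type 6 (peak Pham at position 4): ranking walks positions 4-3-2-5-1, expanding outward from the peak — single-peaked.
Type 3 violates single-peakedness, so the profile is not single-peaked on this axis.

no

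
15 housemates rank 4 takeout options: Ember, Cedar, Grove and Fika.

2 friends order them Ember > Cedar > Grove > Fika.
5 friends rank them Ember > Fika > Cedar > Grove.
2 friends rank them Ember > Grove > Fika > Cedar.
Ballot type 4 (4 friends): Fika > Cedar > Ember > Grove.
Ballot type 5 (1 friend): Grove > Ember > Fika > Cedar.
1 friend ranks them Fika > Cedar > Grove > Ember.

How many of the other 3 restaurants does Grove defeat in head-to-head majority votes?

0

Grove against each rival (15 friends):
Grove vs Ember: 1+1 = 2 for Grove, 13 for Ember — Ember by 13–2.
Grove vs Cedar: Cedar wins 12–3.
Grove vs Fika: Fika wins 10–5.
Grove beats no one; loses to Ember, Cedar, Fika — 0 pairwise wins.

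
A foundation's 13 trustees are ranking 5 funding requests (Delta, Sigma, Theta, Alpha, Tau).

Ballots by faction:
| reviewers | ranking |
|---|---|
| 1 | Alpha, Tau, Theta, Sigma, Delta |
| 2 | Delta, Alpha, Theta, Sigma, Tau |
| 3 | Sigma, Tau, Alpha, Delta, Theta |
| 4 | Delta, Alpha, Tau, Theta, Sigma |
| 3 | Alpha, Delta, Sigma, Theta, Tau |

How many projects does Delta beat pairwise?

Delta against each rival (13 reviewers):
Delta vs Sigma: Delta, 9–4.
Delta vs Theta: Delta, 12–1.
Delta vs Alpha: Delta is ranked higher on 2+4 = 6 ballots, Alpha on 7. Alpha wins 7–6.
Delta vs Tau: Delta preferred on 2+4+3 = 9 ballots; Delta wins 9–4.
Delta beats Sigma, Theta, Tau; loses to Alpha — 3 pairwise wins.

3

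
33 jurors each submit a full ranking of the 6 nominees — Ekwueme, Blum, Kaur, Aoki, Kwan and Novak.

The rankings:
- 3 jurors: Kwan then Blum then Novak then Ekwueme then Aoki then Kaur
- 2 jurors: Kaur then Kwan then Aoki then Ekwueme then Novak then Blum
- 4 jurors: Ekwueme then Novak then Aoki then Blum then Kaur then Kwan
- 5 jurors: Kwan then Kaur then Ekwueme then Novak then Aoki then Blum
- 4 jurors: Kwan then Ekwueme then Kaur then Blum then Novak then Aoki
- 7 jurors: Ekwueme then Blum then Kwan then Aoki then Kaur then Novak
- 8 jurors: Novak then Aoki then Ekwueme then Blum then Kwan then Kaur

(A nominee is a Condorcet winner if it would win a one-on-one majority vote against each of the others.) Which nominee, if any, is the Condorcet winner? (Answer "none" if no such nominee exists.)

Head-to-head results (33 jurors):
Ekwueme vs Blum: Ekwueme is ranked higher on 2+4+5+4+7+8 = 30 ballots, Blum on 3. Ekwueme wins 30–3.
Ekwueme vs Kaur: Ekwueme preferred on 3+4+4+7+8 = 26 ballots; Ekwueme wins 26–7.
Ekwueme vs Aoki: Ekwueme is ranked higher on 3+4+5+4+7 = 23 ballots, Aoki on 10. Ekwueme wins 23–10.
Ekwueme vs Kwan: Ekwueme preferred on 4+7+8 = 19 ballots; Ekwueme wins 19–14.
Ekwueme vs Novak: Ekwueme is ranked higher on 2+4+5+4+7 = 22 ballots, Novak on 11. Ekwueme wins 22–11.
Blum vs Kaur: Blum preferred on 3+4+7+8 = 22 ballots; Blum wins 22–11.
Blum vs Aoki: Blum preferred on 3+4+7 = 14 ballots; Aoki wins 19–14.
Blum vs Kwan: 19 to 14, Blum.
Blum vs Novak: Blum is ranked higher on 3+4+7 = 14 ballots, Novak on 19. Novak wins 19–14.
Kaur vs Aoki: 2+5+4 = 11 for Kaur, 22 for Aoki — Aoki by 22–11.
Kaur vs Kwan: Kaur is ranked higher on 2+4 = 6 ballots, Kwan on 27. Kwan wins 27–6.
Kaur vs Novak: Kaur preferred on 2+5+4+7 = 18 ballots; Kaur wins 18–15.
Aoki vs Kwan: 12 to 21, Kwan.
Aoki vs Novak: Aoki is ranked higher on 2+7 = 9 ballots, Novak on 24. Novak wins 24–9.
Kwan vs Novak: 3+2+5+4+7 = 21 for Kwan, 12 for Novak — Kwan by 21–12.
Ekwueme defeats every rival head-to-head and is the Condorcet winner.

Ekwueme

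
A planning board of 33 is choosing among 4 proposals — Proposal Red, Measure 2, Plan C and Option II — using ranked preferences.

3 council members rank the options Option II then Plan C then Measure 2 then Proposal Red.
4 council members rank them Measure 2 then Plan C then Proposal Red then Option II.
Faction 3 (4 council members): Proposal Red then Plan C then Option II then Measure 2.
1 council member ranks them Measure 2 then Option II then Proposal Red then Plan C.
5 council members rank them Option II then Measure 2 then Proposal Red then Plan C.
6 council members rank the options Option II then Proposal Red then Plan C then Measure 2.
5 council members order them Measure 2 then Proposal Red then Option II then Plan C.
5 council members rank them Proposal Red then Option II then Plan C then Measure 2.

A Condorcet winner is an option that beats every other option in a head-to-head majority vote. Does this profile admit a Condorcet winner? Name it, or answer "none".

Head-to-head results (33 council members):
Proposal Red vs Measure 2: Proposal Red is ranked higher on 4+6+5 = 15 ballots, Measure 2 on 18. Measure 2 wins 18–15.
Proposal Red vs Plan C: Proposal Red preferred on 4+1+5+6+5+5 = 26 ballots; Proposal Red wins 26–7.
Proposal Red–Option II: Proposal Red 18–15.
Measure 2 vs Plan C: Plan C, 18–15.
Measure 2 vs Option II: Option II, 23–10.
Plan C vs Option II: Plan C preferred on 4+4 = 8 ballots; Option II wins 25–8.
Each option drops at least one matchup (Proposal Red loses to Measure 2; Measure 2 loses to Plan C; Plan C loses to Proposal Red; Option II loses to Proposal Red); the cycle Proposal Red beats Plan C beats Measure 2 beats Proposal Red rules out a Condorcet winner.

none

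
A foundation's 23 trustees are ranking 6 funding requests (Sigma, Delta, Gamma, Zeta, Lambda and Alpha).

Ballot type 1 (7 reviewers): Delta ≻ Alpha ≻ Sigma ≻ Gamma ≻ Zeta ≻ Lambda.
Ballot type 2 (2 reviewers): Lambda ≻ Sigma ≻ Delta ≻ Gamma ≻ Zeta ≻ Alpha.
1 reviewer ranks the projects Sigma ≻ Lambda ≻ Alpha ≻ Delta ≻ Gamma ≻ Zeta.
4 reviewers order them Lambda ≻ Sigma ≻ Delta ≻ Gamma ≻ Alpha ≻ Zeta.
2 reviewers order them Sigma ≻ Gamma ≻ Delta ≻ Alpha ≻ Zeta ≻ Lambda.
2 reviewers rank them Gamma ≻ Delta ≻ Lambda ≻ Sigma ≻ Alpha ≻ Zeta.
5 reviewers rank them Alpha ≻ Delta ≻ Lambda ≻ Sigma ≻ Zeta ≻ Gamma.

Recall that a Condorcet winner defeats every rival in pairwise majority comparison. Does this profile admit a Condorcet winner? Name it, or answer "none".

Check each pair by majority over 23 ballots:
Sigma vs Delta: Sigma is ranked higher on 2+1+4+2 = 9 ballots, Delta on 14. Delta wins 14–9.
Sigma vs Gamma: 21 to 2, Sigma.
Sigma vs Zeta: Sigma preferred on 23 ballots; Sigma wins 23–0.
Sigma vs Lambda: Sigma is ranked higher on 7+1+2 = 10 ballots, Lambda on 13. Lambda wins 13–10.
Sigma vs Alpha: Sigma is ranked higher on 2+1+4+2+2 = 11 ballots, Alpha on 12. Alpha wins 12–11.
Delta vs Gamma: 19 to 4, Delta.
Delta vs Zeta: Delta preferred on 23 ballots; Delta wins 23–0.
Delta vs Lambda: 16 to 7, Delta.
Delta vs Alpha: 17 to 6, Delta.
Gamma vs Zeta: Gamma is ranked higher on 7+2+1+4+2+2 = 18 ballots, Zeta on 5. Gamma wins 18–5.
Gamma vs Lambda: Gamma is ranked higher on 7+2+2 = 11 ballots, Lambda on 12. Lambda wins 12–11.
Gamma vs Alpha: 10 to 13, Alpha.
Zeta vs Lambda: 9 to 14, Lambda.
Zeta vs Alpha: Zeta is ranked higher on 2 ballots, Alpha on 21. Alpha wins 21–2.
Lambda vs Alpha: 2+1+4+2 = 9 for Lambda, 14 for Alpha — Alpha by 14–9.
Delta defeats every rival head-to-head and is the Condorcet winner.

Delta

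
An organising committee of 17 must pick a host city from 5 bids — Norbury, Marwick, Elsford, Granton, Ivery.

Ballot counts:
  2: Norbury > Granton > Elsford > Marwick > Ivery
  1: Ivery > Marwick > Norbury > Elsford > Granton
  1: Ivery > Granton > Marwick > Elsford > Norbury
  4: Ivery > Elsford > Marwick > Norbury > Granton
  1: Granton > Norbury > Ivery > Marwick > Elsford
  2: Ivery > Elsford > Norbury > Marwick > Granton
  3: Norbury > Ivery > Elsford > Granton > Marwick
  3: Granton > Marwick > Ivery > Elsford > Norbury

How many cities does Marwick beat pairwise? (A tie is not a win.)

1

Marwick against each rival (17 organisers):
Marwick–Norbury: Marwick 9–8.
Marwick vs Elsford: Marwick preferred on 1+1+1+3 = 6 ballots; Elsford wins 11–6.
Marwick vs Granton: Marwick is ranked higher on 1+4+2 = 7 ballots, Granton on 10. Granton wins 10–7.
Marwick vs Ivery: Ivery wins 12–5.
Marwick beats Norbury; loses to Elsford, Granton, Ivery — 1 pairwise win.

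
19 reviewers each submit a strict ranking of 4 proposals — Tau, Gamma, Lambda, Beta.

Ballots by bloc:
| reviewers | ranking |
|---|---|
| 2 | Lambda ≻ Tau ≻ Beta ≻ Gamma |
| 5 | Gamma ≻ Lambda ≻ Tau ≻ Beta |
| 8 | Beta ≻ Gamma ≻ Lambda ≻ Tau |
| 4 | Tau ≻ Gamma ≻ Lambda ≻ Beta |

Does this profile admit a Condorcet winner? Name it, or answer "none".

Head-to-head results (19 reviewers):
Tau vs Gamma: Gamma wins 13–6.
Tau–Lambda: Lambda 15–4.
Tau–Beta: Tau 11–8.
Gamma–Lambda: Gamma 17–2.
Gamma–Beta: Beta 10–9.
Lambda vs Beta: Lambda wins 11–8.
No project is unbeaten: Tau loses to Gamma; Gamma loses to Beta; Lambda loses to Gamma; Beta loses to Tau. In particular Tau → Beta → Gamma → Tau is a majority cycle — no Condorcet winner exists.

none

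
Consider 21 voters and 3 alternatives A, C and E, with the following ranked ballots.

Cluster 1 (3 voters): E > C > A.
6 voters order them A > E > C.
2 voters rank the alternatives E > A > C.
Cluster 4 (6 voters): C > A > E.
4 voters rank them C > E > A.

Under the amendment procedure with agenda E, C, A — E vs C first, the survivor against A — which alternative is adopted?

Round 1: E vs C — 11–10, E advances.
Round 2: E vs A — 9–12, A advances.
A survives the agenda.

A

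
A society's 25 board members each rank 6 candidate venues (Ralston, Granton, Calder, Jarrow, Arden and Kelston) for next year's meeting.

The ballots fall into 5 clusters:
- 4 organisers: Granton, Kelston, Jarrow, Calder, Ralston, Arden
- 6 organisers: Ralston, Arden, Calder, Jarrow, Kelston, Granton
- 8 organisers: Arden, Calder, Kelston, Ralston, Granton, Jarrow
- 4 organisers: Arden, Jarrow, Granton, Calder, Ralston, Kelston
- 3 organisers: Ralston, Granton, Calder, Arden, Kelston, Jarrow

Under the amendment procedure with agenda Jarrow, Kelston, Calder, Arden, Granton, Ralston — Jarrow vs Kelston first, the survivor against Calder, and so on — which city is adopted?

Ralston

Round 1: Jarrow vs Kelston — 10–15, Kelston advances.
Round 2: Kelston vs Calder — 4–21, Calder advances.
Round 3: Calder vs Arden — 7–18, Arden advances.
Round 4: Arden vs Granton — 18–7, Arden advances.
Round 5: Arden vs Ralston — 12–13, Ralston advances.
Ralston survives the agenda.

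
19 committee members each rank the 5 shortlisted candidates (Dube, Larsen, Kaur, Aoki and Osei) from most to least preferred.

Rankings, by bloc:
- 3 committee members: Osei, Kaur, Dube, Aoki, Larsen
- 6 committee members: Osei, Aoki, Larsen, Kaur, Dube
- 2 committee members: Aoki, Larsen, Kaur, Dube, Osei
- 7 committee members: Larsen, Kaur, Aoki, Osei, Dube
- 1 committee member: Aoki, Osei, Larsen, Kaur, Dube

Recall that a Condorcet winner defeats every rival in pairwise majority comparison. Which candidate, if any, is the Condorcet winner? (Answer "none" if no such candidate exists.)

none

Check each pair by majority over 19 ballots:
Dube vs Larsen: 3 to 16, Larsen.
Dube vs Kaur: 0 for Dube, 19 for Kaur — Kaur by 19–0.
Dube vs Aoki: Dube preferred on 3 ballots; Aoki wins 16–3.
Dube vs Osei: Dube preferred on 2 ballots; Osei wins 17–2.
Larsen vs Kaur: Larsen preferred on 6+2+7+1 = 16 ballots; Larsen wins 16–3.
Larsen vs Aoki: Larsen preferred on 7 ballots; Aoki wins 12–7.
Larsen vs Osei: 9 to 10, Osei.
Kaur vs Aoki: 3+7 = 10 for Kaur, 9 for Aoki — Kaur by 10–9.
Kaur vs Osei: 9 to 10, Osei.
Aoki vs Osei: Aoki is ranked higher on 2+7+1 = 10 ballots, Osei on 9. Aoki wins 10–9.
No candidate is unbeaten: Dube loses to Larsen; Larsen loses to Aoki; Kaur loses to Larsen; Aoki loses to Kaur; Osei loses to Aoki. In particular Larsen → Kaur → Aoki → Larsen is a majority cycle — no Condorcet winner exists.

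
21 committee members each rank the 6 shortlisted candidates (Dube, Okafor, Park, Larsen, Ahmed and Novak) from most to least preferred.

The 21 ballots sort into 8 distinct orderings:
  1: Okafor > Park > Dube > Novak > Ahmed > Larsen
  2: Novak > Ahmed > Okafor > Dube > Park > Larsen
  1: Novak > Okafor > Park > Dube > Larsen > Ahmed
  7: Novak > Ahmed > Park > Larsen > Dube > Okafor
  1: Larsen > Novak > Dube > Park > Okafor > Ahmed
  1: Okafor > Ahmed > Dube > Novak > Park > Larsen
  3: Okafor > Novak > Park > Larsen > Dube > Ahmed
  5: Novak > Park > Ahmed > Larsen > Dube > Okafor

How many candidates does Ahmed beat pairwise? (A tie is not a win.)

3

Ahmed against each rival (21 committee members):
Ahmed vs Dube: Ahmed, 15–6.
Ahmed vs Okafor: Ahmed wins 14–7.
Ahmed–Park: Park 11–10.
Ahmed–Larsen: Ahmed 16–5.
Ahmed–Novak: Novak 20–1.
Ahmed beats Dube, Okafor, Larsen; loses to Park, Novak — 3 pairwise wins.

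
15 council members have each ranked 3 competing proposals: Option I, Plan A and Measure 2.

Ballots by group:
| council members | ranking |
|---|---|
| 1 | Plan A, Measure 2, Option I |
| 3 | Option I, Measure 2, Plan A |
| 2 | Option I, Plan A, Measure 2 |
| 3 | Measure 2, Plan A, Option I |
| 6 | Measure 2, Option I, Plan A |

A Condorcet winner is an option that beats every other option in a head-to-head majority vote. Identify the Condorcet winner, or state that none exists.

Measure 2

Head-to-head results (15 council members):
Option I vs Plan A: Option I, 11–4.
Option I–Measure 2: Measure 2 10–5.
Plan A vs Measure 2: Measure 2 wins 12–3.
Only Measure 2 has no losses; Measure 2 is the Condorcet winner.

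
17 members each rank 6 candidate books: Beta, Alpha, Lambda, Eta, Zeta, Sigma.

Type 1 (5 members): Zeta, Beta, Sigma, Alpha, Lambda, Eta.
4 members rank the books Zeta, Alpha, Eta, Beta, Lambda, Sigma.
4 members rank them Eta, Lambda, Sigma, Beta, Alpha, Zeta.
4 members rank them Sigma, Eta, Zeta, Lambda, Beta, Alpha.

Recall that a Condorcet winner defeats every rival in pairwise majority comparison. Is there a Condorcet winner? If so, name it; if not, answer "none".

Head-to-head results (17 members):
Beta–Alpha: Beta 13–4.
Beta vs Lambda: Beta, 9–8.
Beta–Eta: Eta 12–5.
Beta–Zeta: Zeta 13–4.
Beta vs Sigma: Beta, 9–8.
Alpha vs Lambda: Alpha, 9–8.
Alpha vs Eta: Alpha wins 9–8.
Alpha vs Zeta: Zeta, 13–4.
Alpha vs Sigma: Sigma, 13–4.
Lambda–Eta: Eta 12–5.
Lambda–Zeta: Zeta 13–4.
Lambda vs Sigma: Sigma, 9–8.
Eta vs Zeta: Zeta, 9–8.
Eta vs Sigma: Sigma, 9–8.
Zeta vs Sigma: Zeta wins 9–8.
Zeta wins every pairwise contest, so Zeta is the Condorcet winner.

Zeta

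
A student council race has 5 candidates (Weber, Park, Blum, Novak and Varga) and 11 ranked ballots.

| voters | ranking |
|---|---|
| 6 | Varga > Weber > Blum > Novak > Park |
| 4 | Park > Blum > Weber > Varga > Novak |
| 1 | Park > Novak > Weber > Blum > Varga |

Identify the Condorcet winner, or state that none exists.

Check each pair by majority over 11 ballots:
Weber vs Park: 6 to 5, Weber.
Weber vs Blum: Weber wins 7–4.
Weber vs Novak: Weber, 10–1.
Weber vs Varga: Varga, 6–5.
Park vs Blum: Blum wins 6–5.
Park vs Novak: Park is ranked higher on 4+1 = 5 ballots, Novak on 6. Novak wins 6–5.
Park–Varga: Varga 6–5.
Blum vs Novak: Blum preferred on 6+4 = 10 ballots; Blum wins 10–1.
Blum vs Varga: 4+1 = 5 for Blum, 6 for Varga — Varga by 6–5.
Novak–Varga: Varga 10–1.
Varga defeats every rival head-to-head and is the Condorcet winner.

Varga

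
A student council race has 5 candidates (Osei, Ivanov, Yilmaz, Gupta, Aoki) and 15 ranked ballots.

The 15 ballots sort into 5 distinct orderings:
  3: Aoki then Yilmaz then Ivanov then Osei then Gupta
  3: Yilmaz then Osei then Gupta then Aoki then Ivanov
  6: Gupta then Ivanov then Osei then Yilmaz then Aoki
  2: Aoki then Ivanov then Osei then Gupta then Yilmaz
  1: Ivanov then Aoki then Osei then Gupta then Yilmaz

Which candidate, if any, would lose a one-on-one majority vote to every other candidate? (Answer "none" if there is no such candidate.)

Head-to-head results (15 voters):
Osei vs Ivanov: Osei is ranked higher on 3 ballots, Ivanov on 12. Ivanov wins 12–3.
Osei vs Yilmaz: 6+2+1 = 9 for Osei, 6 for Yilmaz — Osei by 9–6.
Osei–Gupta: Osei 9–6.
Osei vs Aoki: Osei is ranked higher on 3+6 = 9 ballots, Aoki on 6. Osei wins 9–6.
Ivanov–Yilmaz: Ivanov 9–6.
Ivanov vs Gupta: 6 to 9, Gupta.
Ivanov–Aoki: Aoki 8–7.
Yilmaz vs Gupta: Gupta, 9–6.
Yilmaz–Aoki: Yilmaz 9–6.
Gupta vs Aoki: 9 to 6, Gupta.
Each candidate has at least one pairwise win (Osei beats Yilmaz; Ivanov beats Osei; Yilmaz beats Aoki; Gupta beats Ivanov; Aoki beats Ivanov) — no Condorcet loser.

none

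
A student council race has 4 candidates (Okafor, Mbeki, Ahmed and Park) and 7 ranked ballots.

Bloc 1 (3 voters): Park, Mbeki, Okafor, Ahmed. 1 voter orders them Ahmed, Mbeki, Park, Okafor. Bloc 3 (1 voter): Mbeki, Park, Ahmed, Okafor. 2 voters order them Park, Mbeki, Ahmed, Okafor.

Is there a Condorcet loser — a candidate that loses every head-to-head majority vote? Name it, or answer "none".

Okafor

Pairwise majorities:
Okafor–Mbeki: Mbeki 7–0.
Okafor vs Ahmed: 3 to 4, Ahmed.
Okafor vs Park: Park, 7–0.
Mbeki vs Ahmed: Mbeki wins 6–1.
Mbeki vs Park: 2 to 5, Park.
Ahmed vs Park: 1 to 6, Park.
Only Okafor has no wins; Okafor is the Condorcet loser.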